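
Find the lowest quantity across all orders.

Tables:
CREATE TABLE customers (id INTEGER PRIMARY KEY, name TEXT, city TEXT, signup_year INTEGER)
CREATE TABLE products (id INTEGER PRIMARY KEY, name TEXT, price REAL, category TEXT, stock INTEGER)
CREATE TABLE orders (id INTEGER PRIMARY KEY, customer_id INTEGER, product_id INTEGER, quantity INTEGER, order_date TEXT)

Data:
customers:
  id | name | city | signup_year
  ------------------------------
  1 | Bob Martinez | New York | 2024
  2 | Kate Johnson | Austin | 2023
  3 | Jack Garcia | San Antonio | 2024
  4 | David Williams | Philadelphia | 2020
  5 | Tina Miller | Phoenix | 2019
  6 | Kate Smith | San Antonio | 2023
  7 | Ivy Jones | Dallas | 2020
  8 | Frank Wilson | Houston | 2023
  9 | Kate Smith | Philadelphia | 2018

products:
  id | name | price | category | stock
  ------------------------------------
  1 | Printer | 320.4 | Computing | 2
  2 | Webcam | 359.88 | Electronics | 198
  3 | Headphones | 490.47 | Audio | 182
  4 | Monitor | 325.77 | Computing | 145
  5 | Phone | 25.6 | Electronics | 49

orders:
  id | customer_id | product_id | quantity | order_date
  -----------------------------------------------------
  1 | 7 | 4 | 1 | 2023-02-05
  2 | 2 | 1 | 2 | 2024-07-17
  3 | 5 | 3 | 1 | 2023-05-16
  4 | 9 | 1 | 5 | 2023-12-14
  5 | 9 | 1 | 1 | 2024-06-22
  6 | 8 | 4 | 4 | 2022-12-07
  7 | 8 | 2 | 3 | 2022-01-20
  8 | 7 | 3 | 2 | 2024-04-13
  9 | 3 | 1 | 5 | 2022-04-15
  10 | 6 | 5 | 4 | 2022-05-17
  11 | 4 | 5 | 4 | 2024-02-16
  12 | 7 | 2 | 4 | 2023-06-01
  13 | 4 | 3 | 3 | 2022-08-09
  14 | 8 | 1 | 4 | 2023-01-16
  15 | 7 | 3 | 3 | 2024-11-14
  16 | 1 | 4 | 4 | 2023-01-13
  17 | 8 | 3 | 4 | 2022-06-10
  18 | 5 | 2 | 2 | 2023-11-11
SELECT MIN(quantity) FROM orders

Execution result:
1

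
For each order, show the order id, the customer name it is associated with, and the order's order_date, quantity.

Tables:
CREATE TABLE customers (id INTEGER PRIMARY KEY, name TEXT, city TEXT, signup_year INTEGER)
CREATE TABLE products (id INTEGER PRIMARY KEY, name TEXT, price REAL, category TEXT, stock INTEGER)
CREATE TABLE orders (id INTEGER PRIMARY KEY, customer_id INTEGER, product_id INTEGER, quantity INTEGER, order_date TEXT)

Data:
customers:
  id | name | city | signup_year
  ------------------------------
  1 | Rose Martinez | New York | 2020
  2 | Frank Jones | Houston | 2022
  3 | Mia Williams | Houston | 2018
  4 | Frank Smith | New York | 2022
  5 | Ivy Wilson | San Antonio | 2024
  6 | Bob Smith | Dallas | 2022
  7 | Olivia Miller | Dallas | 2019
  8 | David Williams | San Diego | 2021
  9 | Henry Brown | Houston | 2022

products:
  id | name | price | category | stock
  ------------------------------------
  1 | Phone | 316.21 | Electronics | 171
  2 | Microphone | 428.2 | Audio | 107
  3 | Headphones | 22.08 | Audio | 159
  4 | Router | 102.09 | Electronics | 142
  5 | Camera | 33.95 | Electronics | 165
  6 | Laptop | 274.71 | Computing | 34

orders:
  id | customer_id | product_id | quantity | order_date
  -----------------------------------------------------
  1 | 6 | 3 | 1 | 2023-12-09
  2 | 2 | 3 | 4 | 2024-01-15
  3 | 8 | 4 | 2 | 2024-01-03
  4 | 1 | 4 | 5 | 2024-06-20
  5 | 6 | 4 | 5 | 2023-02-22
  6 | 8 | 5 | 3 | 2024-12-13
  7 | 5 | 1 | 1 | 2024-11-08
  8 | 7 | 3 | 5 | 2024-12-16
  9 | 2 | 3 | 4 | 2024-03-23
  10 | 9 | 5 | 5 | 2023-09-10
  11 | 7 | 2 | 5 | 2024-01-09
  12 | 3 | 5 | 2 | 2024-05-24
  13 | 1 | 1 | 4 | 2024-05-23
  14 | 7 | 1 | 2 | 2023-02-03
SELECT c.id, p.name AS customer, c.order_date, c.quantity FROM orders c JOIN customers p ON c.customer_id = p.id

Execution result:
id | customer | order_date | quantity
1 | Bob Smith | 2023-12-09 | 1
2 | Frank Jones | 2024-01-15 | 4
3 | David Williams | 2024-01-03 | 2
4 | Rose Martinez | 2024-06-20 | 5
5 | Bob Smith | 2023-02-22 | 5
6 | David Williams | 2024-12-13 | 3
7 | Ivy Wilson | 2024-11-08 | 1
8 | Olivia Miller | 2024-12-16 | 5
9 | Frank Jones | 2024-03-23 | 4
10 | Henry Brown | 2023-09-10 | 5
11 | Olivia Miller | 2024-01-09 | 5
12 | Mia Williams | 2024-05-24 | 2
13 | Rose Martinez | 2024-05-23 | 4
14 | Olivia Miller | 2023-02-03 | 2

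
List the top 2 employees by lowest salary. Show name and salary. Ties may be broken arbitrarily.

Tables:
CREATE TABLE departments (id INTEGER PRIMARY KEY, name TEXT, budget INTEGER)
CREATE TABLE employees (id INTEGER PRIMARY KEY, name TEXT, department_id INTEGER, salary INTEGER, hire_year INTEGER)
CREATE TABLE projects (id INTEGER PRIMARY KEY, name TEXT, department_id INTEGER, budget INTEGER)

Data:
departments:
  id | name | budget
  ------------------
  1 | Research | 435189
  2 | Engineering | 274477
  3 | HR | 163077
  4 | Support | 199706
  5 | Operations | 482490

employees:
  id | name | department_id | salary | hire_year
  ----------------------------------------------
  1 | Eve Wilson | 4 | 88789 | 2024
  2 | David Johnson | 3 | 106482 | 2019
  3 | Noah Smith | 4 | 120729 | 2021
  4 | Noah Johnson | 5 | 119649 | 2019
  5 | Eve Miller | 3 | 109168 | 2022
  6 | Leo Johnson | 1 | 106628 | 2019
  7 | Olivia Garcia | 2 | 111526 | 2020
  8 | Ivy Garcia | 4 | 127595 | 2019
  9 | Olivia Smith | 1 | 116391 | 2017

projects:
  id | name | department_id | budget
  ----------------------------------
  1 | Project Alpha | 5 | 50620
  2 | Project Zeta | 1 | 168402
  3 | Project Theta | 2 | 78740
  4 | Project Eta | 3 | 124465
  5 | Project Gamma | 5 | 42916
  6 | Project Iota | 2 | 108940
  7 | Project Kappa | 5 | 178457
SELECT name, salary FROM employees ORDER BY salary ASC LIMIT 2

Execution result:
name | salary
Eve Wilson | 88789
David Johnson | 106482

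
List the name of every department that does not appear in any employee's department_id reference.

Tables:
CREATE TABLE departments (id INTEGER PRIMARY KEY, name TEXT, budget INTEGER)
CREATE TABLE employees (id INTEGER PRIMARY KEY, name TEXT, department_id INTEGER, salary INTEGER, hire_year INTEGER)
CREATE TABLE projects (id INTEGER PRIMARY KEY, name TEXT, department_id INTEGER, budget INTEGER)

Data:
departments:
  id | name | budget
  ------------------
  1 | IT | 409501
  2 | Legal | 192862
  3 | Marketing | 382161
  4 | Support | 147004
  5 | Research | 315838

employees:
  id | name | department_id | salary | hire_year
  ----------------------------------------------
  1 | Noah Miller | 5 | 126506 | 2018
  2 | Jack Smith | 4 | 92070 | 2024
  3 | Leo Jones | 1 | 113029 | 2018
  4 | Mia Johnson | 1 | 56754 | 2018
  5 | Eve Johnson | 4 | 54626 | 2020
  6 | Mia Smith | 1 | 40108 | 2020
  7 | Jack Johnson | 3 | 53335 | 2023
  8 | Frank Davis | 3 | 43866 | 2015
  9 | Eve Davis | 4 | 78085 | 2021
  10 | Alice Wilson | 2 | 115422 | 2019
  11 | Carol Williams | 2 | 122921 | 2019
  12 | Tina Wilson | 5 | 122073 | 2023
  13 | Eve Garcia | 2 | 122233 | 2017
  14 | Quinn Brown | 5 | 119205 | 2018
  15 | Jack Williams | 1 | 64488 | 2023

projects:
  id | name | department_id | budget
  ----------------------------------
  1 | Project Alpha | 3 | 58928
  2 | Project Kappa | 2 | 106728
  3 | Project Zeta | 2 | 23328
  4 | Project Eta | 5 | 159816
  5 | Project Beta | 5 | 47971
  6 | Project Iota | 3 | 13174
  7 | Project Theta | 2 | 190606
SELECT p.name FROM departments p LEFT JOIN employees c ON c.department_id = p.id WHERE c.id IS NULL

Execution result:
(no rows)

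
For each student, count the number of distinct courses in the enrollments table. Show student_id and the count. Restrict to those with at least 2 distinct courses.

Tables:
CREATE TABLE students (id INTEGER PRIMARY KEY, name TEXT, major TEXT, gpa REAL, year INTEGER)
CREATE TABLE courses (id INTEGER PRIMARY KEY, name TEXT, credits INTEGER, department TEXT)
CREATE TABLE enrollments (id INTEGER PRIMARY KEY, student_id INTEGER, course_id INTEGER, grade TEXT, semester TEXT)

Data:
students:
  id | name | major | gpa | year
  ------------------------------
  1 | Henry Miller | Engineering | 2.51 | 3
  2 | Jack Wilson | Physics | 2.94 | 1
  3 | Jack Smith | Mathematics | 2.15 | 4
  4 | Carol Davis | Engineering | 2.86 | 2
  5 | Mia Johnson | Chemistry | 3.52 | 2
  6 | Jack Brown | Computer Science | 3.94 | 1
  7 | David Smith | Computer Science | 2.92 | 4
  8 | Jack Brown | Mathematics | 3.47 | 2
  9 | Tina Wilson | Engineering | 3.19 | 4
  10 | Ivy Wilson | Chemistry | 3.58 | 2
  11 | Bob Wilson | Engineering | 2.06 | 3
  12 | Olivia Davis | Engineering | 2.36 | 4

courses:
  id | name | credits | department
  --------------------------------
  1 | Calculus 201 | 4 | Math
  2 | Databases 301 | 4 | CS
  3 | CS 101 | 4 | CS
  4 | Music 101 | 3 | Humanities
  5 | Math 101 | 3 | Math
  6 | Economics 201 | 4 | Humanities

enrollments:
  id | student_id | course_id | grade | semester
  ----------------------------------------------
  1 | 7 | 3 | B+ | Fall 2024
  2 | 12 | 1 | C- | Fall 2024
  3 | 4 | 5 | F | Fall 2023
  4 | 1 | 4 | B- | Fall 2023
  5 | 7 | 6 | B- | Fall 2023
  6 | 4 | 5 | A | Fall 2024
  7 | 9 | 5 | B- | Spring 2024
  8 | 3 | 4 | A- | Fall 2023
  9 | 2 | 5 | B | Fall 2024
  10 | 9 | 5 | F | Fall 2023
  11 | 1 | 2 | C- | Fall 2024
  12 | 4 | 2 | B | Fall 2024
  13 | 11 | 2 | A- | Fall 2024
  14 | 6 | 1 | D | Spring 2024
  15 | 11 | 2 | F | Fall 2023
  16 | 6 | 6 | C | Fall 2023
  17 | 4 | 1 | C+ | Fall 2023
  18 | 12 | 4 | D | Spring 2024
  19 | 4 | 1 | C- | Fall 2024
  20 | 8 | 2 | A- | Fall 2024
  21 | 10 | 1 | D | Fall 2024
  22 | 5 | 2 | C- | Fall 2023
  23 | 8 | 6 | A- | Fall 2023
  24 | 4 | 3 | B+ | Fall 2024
SELECT student_id, COUNT(DISTINCT course_id) AS distinct_course_count FROM enrollments GROUP BY student_id HAVING COUNT(DISTINCT course_id) >= 2

Execution result:
student_id | distinct_course_count
1 | 2
4 | 4
6 | 2
7 | 2
8 | 2
12 | 2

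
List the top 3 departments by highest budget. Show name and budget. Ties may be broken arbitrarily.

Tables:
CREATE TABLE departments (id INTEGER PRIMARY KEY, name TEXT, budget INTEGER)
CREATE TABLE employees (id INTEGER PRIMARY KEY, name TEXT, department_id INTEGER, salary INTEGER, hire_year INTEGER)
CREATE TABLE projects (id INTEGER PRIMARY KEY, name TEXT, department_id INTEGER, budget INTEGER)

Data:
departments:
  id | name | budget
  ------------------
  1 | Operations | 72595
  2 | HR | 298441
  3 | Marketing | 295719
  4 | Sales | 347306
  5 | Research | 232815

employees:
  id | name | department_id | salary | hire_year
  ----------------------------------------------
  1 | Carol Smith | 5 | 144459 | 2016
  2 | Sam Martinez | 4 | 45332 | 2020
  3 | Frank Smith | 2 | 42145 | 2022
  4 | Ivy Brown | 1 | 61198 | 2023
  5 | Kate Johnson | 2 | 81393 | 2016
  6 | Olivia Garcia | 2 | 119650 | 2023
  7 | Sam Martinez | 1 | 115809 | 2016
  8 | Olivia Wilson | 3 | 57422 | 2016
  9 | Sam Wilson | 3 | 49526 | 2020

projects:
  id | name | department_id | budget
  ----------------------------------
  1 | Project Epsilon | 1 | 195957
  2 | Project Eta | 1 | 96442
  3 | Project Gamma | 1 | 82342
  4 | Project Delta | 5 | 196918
SELECT name, budget FROM departments ORDER BY budget DESC LIMIT 3

Execution result:
name | budget
Sales | 347306
HR | 298441
Marketing | 295719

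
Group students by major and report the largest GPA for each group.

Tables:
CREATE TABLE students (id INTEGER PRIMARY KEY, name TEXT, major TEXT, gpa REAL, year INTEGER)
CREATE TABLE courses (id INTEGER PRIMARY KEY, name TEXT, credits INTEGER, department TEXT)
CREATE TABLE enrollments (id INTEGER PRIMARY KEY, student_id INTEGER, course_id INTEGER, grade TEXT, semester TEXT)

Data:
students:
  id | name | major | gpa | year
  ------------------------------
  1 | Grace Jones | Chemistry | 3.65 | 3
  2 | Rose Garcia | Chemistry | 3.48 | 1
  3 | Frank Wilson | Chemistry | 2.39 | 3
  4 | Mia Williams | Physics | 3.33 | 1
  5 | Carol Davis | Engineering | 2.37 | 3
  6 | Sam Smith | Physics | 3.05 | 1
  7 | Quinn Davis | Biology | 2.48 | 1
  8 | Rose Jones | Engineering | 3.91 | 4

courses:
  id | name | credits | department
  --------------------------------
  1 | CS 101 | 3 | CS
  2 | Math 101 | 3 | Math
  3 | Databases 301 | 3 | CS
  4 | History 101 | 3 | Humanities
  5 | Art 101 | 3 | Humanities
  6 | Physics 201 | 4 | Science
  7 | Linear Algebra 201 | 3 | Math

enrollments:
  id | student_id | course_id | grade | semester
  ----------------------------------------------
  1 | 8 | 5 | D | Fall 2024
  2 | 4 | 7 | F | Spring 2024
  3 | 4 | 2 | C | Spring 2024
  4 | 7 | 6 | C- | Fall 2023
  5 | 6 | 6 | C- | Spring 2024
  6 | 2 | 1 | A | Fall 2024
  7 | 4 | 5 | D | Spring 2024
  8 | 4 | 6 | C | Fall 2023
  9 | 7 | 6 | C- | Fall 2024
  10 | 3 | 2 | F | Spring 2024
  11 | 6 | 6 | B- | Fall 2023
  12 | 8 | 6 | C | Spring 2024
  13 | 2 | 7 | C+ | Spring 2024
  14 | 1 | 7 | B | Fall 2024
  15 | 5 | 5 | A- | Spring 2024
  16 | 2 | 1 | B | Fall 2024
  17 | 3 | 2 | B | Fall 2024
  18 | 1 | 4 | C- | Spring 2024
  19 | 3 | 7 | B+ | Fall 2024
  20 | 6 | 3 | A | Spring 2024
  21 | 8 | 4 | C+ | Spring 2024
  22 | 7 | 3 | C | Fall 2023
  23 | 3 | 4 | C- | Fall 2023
SELECT major, MAX(gpa) AS max_gpa FROM students GROUP BY major

Execution result:
major | max_gpa
Biology | 2.48
Chemistry | 3.65
Engineering | 3.91
Physics | 3.33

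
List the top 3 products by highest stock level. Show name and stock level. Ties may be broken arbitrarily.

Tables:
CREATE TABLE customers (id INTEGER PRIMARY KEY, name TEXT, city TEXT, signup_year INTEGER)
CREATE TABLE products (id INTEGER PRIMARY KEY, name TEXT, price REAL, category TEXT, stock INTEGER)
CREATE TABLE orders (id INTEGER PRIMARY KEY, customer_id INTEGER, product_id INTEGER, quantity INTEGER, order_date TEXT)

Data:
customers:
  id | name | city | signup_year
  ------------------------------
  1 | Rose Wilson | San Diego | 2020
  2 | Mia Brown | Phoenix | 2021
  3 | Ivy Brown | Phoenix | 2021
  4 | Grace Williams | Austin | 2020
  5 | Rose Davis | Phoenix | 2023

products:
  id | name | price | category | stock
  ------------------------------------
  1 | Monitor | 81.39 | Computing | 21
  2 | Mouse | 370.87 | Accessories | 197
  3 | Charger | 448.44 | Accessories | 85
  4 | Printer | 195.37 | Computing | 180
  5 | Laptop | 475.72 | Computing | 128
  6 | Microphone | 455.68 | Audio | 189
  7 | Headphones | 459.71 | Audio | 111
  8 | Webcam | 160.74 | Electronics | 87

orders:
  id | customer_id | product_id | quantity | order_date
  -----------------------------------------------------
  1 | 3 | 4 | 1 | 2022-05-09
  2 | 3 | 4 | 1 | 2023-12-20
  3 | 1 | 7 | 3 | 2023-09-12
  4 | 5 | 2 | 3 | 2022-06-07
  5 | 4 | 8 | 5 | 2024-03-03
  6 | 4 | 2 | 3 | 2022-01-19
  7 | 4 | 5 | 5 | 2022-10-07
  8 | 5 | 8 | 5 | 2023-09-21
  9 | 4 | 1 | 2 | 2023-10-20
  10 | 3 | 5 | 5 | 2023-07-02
SELECT name, stock FROM products ORDER BY stock DESC LIMIT 3

Execution result:
name | stock
Mouse | 197
Microphone | 189
Printer | 180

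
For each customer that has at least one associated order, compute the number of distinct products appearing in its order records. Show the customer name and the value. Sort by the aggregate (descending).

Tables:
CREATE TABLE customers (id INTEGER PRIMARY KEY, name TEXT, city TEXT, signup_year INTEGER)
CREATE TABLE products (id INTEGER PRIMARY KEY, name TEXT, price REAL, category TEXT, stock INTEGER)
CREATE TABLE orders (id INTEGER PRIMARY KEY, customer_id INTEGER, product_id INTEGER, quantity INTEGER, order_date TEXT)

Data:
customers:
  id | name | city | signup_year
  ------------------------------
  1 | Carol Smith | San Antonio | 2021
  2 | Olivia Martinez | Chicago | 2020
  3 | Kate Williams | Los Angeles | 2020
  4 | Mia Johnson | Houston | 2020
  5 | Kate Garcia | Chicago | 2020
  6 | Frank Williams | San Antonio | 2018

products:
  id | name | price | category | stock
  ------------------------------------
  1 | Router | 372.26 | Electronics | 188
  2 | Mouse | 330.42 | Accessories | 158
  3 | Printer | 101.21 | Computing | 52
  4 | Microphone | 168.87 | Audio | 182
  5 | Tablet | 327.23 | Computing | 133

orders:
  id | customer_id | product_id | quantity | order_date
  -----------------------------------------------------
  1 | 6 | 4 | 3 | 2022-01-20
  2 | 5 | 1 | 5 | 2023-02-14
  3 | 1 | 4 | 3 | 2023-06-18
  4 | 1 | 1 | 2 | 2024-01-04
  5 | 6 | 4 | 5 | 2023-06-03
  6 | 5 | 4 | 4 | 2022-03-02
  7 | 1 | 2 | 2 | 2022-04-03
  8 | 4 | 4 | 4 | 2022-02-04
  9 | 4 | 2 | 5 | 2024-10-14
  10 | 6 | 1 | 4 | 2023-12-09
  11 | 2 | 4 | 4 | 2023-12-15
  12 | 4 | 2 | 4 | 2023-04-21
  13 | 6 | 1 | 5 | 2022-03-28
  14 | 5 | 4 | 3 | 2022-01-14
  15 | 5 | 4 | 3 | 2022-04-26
SELECT p.name, COUNT(DISTINCT c.product_id) AS distinct_product_count FROM orders c JOIN customers p ON c.customer_id = p.id GROUP BY p.id, p.name ORDER BY distinct_product_count DESC

Execution result:
name | distinct_product_count
Carol Smith | 3
Mia Johnson | 2
Kate Garcia | 2
Frank Williams | 2
Olivia Martinez | 1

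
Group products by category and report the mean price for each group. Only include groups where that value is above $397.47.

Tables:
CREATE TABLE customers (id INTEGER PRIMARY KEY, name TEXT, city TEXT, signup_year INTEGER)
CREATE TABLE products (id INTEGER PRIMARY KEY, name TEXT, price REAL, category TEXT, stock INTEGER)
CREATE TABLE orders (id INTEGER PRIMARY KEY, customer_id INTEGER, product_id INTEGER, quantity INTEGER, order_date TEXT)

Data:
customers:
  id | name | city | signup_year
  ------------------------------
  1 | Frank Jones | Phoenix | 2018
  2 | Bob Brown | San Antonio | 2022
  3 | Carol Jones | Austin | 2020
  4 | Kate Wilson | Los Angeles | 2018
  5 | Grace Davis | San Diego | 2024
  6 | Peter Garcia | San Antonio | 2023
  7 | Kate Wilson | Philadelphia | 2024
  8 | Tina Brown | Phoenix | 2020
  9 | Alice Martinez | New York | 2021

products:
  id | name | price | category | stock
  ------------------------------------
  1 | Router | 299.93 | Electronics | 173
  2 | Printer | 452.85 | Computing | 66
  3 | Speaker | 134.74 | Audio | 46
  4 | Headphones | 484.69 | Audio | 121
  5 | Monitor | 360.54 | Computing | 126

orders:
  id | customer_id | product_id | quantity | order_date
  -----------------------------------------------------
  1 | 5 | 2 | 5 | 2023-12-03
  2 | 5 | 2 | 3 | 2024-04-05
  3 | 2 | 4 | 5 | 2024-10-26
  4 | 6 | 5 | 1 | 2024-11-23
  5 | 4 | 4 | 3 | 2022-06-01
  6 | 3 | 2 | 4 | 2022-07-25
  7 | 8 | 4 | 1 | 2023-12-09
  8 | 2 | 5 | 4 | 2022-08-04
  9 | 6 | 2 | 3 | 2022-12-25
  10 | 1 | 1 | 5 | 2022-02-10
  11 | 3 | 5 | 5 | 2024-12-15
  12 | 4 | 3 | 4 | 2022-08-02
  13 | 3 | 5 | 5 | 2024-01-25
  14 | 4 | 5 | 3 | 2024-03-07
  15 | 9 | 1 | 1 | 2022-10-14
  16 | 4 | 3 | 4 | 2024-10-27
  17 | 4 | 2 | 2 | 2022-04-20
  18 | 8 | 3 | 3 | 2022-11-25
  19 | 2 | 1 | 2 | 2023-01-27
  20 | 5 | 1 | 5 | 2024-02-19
SELECT category, AVG(price) AS avg_price FROM products GROUP BY category HAVING AVG(price) > 397.47

Execution result:
category | avg_price
Computing | 406.70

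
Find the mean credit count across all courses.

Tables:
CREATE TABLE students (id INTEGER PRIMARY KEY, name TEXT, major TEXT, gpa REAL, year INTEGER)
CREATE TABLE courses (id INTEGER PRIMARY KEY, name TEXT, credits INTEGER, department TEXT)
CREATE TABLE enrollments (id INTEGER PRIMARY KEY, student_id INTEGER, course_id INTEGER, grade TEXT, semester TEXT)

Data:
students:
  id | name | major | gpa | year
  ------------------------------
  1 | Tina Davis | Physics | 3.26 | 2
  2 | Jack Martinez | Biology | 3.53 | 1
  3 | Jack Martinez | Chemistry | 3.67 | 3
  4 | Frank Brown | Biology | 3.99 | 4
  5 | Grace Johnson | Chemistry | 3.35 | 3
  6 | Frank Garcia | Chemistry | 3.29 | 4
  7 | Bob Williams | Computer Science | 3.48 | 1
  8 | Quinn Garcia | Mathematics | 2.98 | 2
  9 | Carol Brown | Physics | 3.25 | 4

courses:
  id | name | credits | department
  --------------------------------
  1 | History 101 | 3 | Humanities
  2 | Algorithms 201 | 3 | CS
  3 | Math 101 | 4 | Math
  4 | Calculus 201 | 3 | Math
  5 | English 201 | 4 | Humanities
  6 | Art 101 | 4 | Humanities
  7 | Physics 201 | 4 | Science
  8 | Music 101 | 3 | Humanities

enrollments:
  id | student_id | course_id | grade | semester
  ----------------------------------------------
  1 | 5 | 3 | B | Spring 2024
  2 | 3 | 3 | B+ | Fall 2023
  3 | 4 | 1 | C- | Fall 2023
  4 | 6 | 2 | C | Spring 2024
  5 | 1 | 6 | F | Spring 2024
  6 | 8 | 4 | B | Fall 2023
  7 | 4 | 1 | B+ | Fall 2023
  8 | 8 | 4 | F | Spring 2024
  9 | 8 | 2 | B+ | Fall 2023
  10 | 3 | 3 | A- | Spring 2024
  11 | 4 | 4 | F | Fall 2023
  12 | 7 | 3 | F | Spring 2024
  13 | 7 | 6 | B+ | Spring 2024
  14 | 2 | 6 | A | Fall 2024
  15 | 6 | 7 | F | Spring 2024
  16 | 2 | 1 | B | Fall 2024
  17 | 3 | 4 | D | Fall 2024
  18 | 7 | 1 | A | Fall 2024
SELECT AVG(credits) FROM courses

Execution result:
3.50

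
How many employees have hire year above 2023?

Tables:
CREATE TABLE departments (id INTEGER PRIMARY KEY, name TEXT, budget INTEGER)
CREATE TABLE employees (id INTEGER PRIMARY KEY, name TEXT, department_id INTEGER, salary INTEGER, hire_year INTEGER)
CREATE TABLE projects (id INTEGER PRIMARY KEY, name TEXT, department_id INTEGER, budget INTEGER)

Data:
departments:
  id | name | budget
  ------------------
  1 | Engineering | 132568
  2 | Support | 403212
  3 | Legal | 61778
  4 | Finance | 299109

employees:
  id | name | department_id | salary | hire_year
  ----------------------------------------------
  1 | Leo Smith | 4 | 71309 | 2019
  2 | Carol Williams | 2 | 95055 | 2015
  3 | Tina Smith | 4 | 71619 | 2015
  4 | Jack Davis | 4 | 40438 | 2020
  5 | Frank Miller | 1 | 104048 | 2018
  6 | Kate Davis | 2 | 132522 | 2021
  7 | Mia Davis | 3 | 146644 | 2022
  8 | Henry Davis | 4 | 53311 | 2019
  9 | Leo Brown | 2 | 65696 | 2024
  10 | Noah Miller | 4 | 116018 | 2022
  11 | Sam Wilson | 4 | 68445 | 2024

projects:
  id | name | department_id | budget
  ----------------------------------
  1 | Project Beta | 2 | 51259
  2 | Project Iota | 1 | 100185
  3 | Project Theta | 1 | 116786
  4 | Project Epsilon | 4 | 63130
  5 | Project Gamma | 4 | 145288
SELECT COUNT(*) FROM employees WHERE hire_year > 2023

Execution result:
2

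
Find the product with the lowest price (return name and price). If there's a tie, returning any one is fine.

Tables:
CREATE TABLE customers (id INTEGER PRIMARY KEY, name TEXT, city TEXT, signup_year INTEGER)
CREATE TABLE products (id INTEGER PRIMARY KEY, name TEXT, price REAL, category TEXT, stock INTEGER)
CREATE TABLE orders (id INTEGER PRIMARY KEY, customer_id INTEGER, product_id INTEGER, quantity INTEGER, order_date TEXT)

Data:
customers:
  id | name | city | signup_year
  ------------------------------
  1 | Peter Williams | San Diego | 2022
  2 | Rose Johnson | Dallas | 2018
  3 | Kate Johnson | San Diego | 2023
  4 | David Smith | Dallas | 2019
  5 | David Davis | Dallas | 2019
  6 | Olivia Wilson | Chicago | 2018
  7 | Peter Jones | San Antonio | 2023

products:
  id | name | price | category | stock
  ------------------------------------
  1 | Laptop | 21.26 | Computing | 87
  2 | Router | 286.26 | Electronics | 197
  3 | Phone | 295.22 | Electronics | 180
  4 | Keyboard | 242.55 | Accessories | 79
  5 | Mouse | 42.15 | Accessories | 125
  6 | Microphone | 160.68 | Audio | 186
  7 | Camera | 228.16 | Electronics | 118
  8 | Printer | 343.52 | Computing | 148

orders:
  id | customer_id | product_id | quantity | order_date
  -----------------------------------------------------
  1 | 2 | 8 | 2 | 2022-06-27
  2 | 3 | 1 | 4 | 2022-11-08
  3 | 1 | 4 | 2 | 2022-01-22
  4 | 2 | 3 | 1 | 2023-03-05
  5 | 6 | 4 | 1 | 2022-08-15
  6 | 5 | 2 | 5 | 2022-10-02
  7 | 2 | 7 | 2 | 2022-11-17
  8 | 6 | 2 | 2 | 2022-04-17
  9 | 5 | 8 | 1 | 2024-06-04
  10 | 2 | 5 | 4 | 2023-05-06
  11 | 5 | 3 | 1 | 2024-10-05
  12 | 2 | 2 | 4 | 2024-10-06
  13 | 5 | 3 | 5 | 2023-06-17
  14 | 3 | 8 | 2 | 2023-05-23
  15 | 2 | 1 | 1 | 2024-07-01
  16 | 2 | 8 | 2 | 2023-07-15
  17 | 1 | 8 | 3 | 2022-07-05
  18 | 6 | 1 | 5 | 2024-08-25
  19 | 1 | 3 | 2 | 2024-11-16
SELECT name, price FROM products ORDER BY price ASC LIMIT 1

Execution result:
name | price
Laptop | 21.26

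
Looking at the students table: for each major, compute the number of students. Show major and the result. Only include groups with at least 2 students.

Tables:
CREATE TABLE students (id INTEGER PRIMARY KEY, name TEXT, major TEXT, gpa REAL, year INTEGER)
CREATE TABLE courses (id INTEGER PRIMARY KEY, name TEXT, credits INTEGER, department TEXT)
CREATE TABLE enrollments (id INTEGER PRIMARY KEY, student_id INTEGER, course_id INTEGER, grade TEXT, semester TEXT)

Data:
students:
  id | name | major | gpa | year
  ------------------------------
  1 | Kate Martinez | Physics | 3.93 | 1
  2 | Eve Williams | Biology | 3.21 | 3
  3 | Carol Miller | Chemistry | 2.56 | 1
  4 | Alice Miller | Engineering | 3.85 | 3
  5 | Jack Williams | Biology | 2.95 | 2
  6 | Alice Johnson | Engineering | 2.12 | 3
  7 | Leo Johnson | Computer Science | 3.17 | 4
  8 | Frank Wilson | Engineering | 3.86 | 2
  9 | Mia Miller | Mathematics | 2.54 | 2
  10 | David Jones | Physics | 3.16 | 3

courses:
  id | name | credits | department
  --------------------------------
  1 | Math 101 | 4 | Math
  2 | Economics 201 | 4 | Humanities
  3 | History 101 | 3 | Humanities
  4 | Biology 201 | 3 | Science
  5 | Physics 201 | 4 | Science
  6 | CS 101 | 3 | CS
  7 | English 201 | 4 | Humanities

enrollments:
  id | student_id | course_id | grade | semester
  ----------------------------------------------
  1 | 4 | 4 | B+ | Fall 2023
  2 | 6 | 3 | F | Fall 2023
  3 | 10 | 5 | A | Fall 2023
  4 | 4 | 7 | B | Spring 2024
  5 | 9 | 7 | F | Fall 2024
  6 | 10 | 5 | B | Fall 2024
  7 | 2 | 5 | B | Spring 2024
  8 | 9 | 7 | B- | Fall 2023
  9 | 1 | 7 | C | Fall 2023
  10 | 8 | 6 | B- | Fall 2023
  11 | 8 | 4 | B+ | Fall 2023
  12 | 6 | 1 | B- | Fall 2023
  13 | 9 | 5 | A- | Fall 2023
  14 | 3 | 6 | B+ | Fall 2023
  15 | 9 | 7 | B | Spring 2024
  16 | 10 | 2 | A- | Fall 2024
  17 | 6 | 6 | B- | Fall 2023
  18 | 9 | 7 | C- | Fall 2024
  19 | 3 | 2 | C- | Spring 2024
SELECT major, COUNT(*) AS n FROM students GROUP BY major HAVING COUNT(*) >= 2

Execution result:
major | n
Biology | 2
Engineering | 3
Physics | 2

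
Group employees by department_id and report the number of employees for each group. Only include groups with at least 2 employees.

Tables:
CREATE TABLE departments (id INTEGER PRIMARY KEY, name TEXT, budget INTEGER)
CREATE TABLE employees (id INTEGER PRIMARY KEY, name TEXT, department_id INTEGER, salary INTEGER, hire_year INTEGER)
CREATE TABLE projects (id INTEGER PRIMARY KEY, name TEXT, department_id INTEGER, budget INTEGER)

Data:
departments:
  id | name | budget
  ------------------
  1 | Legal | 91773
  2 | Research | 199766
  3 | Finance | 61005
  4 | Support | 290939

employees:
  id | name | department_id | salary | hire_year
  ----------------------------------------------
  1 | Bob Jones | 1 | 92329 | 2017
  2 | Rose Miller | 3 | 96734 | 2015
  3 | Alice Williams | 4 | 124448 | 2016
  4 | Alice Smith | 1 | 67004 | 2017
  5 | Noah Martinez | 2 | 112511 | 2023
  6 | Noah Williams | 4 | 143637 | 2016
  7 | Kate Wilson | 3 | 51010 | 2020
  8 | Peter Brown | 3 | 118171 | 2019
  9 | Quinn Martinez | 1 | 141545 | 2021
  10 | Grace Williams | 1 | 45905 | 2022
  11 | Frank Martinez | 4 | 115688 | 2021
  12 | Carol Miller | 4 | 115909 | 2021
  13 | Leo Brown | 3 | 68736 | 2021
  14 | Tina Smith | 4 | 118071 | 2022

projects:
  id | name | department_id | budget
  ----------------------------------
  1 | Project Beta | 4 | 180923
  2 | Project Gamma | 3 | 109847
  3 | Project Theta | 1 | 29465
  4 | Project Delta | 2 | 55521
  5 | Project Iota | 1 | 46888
SELECT department_id, COUNT(*) AS n FROM employees GROUP BY department_id HAVING COUNT(*) >= 2

Execution result:
department_id | n
1 | 4
3 | 4
4 | 5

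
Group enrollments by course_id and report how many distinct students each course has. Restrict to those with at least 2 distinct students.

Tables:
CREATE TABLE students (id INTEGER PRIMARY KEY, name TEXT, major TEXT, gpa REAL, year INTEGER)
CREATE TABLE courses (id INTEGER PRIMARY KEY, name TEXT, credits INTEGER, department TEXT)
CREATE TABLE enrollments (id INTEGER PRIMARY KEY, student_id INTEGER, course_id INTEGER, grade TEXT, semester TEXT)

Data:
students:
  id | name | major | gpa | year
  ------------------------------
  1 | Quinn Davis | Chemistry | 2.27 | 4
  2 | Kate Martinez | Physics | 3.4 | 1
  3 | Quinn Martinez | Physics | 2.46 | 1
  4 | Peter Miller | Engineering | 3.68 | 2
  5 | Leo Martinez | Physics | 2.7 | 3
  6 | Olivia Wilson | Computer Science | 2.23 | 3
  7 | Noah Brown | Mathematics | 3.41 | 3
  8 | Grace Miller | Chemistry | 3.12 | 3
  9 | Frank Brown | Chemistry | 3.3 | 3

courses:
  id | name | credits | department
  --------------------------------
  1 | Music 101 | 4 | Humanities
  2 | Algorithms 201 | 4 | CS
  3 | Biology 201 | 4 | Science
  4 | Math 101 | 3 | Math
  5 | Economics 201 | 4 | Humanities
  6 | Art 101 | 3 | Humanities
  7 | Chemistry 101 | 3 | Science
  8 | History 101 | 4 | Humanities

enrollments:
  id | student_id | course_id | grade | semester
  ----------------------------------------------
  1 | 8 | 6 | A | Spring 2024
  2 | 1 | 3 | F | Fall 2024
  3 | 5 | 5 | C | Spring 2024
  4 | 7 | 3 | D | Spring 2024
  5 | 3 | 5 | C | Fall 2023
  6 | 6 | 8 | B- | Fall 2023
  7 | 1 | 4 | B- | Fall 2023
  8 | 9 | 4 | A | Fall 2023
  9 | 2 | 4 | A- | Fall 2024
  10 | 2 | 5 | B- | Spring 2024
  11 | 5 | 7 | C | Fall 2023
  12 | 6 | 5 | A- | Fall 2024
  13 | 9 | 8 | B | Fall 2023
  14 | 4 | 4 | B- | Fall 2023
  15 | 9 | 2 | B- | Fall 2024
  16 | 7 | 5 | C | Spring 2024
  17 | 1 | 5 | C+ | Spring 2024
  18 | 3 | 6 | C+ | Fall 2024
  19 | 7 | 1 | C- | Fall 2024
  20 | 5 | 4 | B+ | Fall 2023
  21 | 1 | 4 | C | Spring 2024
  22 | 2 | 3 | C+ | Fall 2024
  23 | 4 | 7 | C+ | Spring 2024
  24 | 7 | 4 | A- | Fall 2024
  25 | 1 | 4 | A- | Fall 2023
SELECT course_id, COUNT(DISTINCT student_id) AS distinct_student_count FROM enrollments GROUP BY course_id HAVING COUNT(DISTINCT student_id) >= 2

Execution result:
course_id | distinct_student_count
3 | 3
4 | 6
5 | 6
6 | 2
7 | 2
8 | 2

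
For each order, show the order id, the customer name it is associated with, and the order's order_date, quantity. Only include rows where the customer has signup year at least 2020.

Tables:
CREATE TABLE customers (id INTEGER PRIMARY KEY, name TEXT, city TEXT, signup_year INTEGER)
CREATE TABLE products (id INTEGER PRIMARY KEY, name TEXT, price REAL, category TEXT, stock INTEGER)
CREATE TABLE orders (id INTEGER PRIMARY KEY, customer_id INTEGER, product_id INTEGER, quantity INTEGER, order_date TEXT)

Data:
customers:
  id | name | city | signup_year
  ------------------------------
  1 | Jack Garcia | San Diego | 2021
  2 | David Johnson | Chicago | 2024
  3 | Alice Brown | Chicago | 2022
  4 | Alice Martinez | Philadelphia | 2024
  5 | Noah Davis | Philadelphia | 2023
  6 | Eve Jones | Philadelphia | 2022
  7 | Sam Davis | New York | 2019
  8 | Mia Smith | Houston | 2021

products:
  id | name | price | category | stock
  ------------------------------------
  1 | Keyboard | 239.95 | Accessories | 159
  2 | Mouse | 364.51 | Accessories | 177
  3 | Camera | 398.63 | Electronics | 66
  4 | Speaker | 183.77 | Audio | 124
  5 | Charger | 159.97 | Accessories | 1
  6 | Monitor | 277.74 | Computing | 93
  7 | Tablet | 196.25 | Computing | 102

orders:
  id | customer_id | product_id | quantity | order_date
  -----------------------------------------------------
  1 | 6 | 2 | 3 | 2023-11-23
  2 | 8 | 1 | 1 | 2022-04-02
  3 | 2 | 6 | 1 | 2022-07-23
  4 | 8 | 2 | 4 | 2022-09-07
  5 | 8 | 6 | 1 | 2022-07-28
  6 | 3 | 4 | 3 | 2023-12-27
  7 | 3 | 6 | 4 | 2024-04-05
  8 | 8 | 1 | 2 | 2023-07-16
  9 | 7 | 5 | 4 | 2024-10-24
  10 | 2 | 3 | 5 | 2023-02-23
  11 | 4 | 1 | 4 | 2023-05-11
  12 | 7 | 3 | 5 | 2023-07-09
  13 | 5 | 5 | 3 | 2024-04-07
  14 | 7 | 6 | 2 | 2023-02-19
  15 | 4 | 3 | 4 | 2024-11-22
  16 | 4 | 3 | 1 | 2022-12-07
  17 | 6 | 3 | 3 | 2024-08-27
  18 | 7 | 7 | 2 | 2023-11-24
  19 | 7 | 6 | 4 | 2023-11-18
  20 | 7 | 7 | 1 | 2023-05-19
SELECT c.id, p.name AS customer, c.order_date, c.quantity FROM orders c JOIN customers p ON c.customer_id = p.id WHERE p.signup_year >= 2020

Execution result:
id | customer | order_date | quantity
1 | Eve Jones | 2023-11-23 | 3
2 | Mia Smith | 2022-04-02 | 1
3 | David Johnson | 2022-07-23 | 1
4 | Mia Smith | 2022-09-07 | 4
5 | Mia Smith | 2022-07-28 | 1
6 | Alice Brown | 2023-12-27 | 3
7 | Alice Brown | 2024-04-05 | 4
8 | Mia Smith | 2023-07-16 | 2
10 | David Johnson | 2023-02-23 | 5
11 | Alice Martinez | 2023-05-11 | 4
13 | Noah Davis | 2024-04-07 | 3
15 | Alice Martinez | 2024-11-22 | 4
16 | Alice Martinez | 2022-12-07 | 1
17 | Eve Jones | 2024-08-27 | 3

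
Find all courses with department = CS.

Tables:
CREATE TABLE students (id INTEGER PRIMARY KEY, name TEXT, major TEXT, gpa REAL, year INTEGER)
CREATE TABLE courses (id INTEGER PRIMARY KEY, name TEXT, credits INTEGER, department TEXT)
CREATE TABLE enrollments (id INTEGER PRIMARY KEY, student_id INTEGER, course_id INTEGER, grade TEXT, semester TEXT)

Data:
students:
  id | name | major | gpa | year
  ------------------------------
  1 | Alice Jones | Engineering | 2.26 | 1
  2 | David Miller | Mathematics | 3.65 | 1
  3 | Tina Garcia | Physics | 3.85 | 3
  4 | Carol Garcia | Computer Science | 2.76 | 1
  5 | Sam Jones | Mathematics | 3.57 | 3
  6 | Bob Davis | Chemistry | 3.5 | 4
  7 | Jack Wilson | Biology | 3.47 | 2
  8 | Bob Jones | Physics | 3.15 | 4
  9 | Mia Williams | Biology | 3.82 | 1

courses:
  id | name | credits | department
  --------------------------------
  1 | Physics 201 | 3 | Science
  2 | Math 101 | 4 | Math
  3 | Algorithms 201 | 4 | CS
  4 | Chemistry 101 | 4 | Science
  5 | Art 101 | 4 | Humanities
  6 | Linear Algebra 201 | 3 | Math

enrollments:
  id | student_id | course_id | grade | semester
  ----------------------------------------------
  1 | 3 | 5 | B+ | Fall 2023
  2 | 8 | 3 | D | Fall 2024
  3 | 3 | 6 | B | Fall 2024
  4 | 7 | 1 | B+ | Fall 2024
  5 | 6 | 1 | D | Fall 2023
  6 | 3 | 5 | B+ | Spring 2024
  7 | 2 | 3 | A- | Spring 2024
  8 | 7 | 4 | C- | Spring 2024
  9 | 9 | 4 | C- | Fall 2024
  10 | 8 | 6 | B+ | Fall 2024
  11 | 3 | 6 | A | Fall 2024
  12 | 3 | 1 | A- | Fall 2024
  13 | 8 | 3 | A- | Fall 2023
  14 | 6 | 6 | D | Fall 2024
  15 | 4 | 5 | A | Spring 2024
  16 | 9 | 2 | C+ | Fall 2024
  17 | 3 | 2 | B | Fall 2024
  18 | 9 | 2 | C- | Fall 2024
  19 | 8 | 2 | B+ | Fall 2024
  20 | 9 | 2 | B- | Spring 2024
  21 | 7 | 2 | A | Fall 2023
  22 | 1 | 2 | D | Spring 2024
SELECT name, department FROM courses WHERE department = 'CS'

Execution result:
name | department
Algorithms 201 | CS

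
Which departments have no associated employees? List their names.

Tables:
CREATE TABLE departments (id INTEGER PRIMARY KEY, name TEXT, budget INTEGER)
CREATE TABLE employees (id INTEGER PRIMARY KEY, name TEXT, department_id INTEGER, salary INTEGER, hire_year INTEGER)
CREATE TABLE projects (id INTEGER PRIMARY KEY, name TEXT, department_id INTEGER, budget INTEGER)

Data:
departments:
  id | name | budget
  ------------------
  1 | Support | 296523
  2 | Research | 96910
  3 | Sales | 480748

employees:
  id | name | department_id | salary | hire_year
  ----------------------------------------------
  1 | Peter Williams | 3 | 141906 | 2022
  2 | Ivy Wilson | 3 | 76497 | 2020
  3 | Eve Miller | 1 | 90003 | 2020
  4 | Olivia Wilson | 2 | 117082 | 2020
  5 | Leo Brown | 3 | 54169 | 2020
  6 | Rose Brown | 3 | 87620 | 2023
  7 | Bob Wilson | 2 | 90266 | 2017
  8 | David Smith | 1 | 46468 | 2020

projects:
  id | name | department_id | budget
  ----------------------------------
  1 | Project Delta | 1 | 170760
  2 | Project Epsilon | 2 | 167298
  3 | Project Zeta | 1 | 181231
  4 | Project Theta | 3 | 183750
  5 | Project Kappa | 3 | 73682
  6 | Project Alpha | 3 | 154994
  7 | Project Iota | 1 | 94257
SELECT p.name FROM departments p LEFT JOIN employees c ON c.department_id = p.id WHERE c.id IS NULL

Execution result:
(no rows)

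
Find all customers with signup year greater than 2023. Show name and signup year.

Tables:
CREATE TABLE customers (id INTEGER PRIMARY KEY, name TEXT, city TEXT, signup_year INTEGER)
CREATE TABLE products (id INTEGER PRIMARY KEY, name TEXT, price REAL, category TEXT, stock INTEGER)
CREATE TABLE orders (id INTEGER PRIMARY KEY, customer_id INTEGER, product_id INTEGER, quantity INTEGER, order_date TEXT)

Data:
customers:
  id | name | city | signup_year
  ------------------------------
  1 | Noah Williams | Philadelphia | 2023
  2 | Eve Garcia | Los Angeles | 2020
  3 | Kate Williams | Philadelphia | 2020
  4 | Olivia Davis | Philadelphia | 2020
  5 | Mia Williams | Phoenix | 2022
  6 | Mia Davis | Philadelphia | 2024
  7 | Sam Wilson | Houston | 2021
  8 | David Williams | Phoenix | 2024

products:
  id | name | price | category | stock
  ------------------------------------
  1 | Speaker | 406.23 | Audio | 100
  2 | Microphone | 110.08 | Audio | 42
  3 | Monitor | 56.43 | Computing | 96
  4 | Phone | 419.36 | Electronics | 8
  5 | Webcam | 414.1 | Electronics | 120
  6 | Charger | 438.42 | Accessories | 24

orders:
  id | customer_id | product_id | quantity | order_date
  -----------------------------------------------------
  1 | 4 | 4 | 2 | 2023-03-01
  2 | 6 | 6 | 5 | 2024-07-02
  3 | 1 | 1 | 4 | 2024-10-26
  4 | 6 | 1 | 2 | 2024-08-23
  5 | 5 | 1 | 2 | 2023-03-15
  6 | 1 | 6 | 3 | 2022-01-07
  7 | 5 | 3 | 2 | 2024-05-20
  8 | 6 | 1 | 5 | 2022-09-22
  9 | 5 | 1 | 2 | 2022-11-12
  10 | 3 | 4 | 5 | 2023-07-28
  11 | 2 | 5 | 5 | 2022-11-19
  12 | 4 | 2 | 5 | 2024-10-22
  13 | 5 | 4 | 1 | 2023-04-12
SELECT name, signup_year FROM customers WHERE signup_year > 2023

Execution result:
name | signup_year
Mia Davis | 2024
David Williams | 2024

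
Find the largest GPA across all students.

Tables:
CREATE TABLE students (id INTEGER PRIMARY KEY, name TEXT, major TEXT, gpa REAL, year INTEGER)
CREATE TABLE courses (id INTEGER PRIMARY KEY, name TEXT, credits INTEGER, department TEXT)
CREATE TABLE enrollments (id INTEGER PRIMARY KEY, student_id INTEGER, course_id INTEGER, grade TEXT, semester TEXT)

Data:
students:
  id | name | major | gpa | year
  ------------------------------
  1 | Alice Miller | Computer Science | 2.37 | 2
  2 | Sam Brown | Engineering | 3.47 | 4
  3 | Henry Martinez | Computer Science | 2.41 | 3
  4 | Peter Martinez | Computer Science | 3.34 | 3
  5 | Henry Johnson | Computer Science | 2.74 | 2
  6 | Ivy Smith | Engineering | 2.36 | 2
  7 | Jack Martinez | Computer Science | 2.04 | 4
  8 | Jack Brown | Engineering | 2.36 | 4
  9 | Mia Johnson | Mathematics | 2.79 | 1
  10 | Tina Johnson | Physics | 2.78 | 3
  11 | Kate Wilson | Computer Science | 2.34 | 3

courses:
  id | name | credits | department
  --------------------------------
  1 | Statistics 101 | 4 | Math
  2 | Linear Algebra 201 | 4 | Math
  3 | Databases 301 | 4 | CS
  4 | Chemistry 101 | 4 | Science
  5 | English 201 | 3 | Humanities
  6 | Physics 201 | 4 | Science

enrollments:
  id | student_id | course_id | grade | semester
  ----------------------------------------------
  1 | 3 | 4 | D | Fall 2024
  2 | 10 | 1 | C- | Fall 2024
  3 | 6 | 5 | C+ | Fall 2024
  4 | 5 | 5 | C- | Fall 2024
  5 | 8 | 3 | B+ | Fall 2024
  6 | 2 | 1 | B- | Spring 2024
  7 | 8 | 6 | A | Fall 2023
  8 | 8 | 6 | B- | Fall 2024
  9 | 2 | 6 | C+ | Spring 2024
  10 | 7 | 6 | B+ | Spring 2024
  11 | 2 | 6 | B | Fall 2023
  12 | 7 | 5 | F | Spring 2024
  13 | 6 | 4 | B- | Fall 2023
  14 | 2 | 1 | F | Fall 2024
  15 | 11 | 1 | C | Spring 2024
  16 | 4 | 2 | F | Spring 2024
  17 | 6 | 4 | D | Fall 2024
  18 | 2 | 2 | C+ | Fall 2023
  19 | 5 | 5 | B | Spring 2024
SELECT MAX(gpa) FROM students

Execution result:
3.47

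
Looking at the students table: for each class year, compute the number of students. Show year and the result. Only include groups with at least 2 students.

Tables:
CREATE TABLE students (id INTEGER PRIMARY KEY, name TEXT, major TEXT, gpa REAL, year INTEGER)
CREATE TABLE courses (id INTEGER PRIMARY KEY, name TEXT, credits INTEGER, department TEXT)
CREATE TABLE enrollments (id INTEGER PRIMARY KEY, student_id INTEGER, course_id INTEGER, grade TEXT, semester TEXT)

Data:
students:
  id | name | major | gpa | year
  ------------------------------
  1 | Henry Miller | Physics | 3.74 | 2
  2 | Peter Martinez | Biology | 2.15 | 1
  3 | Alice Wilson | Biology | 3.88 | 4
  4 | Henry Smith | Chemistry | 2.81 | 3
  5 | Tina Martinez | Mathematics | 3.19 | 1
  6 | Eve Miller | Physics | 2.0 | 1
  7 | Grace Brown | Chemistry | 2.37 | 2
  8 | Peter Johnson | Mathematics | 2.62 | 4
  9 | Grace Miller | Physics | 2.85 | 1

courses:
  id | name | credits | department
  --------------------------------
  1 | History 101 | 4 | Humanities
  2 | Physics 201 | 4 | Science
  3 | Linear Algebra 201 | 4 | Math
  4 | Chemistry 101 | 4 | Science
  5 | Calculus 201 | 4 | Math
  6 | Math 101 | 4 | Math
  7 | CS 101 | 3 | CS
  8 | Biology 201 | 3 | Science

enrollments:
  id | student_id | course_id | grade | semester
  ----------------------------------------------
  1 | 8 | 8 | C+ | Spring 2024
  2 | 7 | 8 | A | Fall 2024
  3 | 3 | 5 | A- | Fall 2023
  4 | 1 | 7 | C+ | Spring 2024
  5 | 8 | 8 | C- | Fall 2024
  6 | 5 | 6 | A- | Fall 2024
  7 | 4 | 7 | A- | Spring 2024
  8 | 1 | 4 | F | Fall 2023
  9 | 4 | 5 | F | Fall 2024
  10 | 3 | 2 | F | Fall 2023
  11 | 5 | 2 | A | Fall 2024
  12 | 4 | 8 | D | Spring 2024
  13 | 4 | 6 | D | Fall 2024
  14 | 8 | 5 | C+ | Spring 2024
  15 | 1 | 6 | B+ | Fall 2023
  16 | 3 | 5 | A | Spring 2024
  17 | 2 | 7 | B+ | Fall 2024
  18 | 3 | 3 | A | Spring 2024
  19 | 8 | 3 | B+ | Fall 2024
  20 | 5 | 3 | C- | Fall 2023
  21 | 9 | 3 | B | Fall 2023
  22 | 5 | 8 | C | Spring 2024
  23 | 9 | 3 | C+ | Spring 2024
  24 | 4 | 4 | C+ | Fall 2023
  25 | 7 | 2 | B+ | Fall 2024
SELECT year, COUNT(*) AS n FROM students GROUP BY year HAVING COUNT(*) >= 2

Execution result:
year | n
1 | 4
2 | 2
4 | 2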